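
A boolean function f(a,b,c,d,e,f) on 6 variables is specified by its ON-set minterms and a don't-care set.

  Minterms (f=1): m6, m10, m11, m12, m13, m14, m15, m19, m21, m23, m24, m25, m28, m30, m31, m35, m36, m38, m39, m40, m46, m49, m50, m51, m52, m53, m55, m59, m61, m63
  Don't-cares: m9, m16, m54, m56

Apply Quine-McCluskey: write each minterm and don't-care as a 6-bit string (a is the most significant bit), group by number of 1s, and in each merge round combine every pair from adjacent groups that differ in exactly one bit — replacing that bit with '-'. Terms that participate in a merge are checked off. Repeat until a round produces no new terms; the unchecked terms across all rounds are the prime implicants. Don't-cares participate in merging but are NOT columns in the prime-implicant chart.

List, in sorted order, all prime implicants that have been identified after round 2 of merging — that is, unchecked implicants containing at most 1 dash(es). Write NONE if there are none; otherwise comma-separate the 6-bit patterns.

-11000, 0-1001, 01-000, 011-00, 01100-, 1-1000

size-2^0 implicants → 000110(✓)  001001(✓)  001010(✓)  001011(✓)  001100(✓)  001101(✓)  001110(✓)  001111(✓)  010000(✓)  010011(✓)  010101(✓)  010111(✓)  011000(✓)  011001(✓)  011100(✓)  011110(✓)  011111(✓)  100011(✓)  100100(✓)  100110(✓)  100111(✓)  101000(✓)  101110(✓)  110001(✓)  110010(✓)  110011(✓)  110100(✓)  110101(✓)  110110(✓)  110111(✓)  111000(✓)  111011(✓)  111101(✓)  111111(✓)
size-2^1 implicants → -00110(✓)  -01110(✓)  -10011(✓)  -10101(✓)  -10111(✓)  -11000  -11111(✓)  0-1001  0-1100(✓)  0-1110(✓)  0-1111(✓)  00-110(✓)  001-01(✓)  001-10(✓)  001-11(✓)  0010-1(✓)  00101-(✓)  0011-0(✓)  0011-1(✓)  00110-(✓)  00111-(✓)  01-000  01-111(✓)  010-11(✓)  0101-1(✓)  011-00  01100-  0111-0(✓)  01111-(✓)  1-0011(✓)  1-0100(✓)  1-0110(✓)  1-0111(✓)  1-1000  10-110(✓)  100-11(✓)  1001-0(✓)  10011-(✓)  11-011(✓)  11-101(✓)  11-111(✓)  110-01(✓)  110-10(✓)  110-11(✓)  1100-1(✓)  11001-(✓)  1101-0(✓)  1101-1(✓)  11010-(✓)  11011-(✓)  111-11(✓)  1111-1(✓)
size-2^2 implicants → -0-110  -1-111  -10-11  -101-1  0-11-0  0-111-  001--1  001-1-  0011--  1-0-11  1-01-0  1-011-  11--11  11-1-1  110--1  110-1-  1101--
Unchecked terms (primes): -0-110, -1-111, -10-11, -101-1, -11000, 0-1001, 0-11-0, 0-111-, 001--1, 001-1-, 0011--, 01-000, 011-00, 01100-, 1-0-11, 1-01-0, 1-011-, 1-1000, 11--11, 11-1-1, 110--1, 110-1-, 1101--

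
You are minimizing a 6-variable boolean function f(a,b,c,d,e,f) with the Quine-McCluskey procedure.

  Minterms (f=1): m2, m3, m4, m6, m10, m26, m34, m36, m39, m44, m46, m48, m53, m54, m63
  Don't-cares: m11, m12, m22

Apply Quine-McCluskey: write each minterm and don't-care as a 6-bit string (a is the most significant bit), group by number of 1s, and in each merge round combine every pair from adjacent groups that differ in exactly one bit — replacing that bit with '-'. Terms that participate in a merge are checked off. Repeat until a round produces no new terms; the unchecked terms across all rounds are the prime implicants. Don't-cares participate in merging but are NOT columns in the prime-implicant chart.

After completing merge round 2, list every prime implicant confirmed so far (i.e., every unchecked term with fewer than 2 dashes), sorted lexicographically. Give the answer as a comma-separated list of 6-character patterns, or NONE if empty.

-00010, -10110, 0-0110, 0-1010, 000-10, 0001-0, 100111, 1011-0, 110000, 110101, 111111

[col 0] 000010*, 000011*, 000100*, 000110*, 001010*, 001011*, 001100*, 010110*, 011010*, 100010*, 100100*, 100111, 101100*, 101110*, 110000, 110101, 110110*, 111111
[col 1] -00010, -00100*, -01100*, -10110, 0-0110, 0-1010, 00-010*, 00-011*, 00-100*, 000-10, 00001-*, 0001-0, 00101-*, 10-100*, 1011-0
[col 2] -0-100, 00-01-
Prime implicants: -0-100, -00010, -10110, 0-0110, 0-1010, 00-01-, 000-10, 0001-0, 100111, 1011-0, 110000, 110101, 111111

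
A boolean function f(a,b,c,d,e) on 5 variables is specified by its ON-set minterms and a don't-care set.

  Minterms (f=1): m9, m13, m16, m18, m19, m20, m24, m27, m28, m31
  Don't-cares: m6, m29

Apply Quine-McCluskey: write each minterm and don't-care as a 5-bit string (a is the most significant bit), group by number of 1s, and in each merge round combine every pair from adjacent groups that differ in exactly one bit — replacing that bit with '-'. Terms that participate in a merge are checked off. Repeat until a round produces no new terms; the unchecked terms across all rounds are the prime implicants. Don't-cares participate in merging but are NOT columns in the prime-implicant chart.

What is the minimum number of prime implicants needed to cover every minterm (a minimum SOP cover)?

4

size-2^0 implicants → 00110  01001(✓)  01101(✓)  10000(✓)  10010(✓)  10011(✓)  10100(✓)  11000(✓)  11011(✓)  11100(✓)  11101(✓)  11111(✓)
size-2^1 implicants → -1101  01-01  1-000(✓)  1-011  1-100(✓)  10-00(✓)  100-0  1001-  11-00(✓)  11-11  111-1  1110-
size-2^2 implicants → 1--00
Unchecked terms (primes): -1101, 00110, 01-01, 1--00, 1-011, 100-0, 1001-, 11-11, 111-1, 1110-
Minterm coverage:
  m9 ⊆ 01-01 [E]
  m13 ⊆ -1101,01-01
  m16 ⊆ 1--00,100-0
  m18 ⊆ 100-0,1001-
  m19 ⊆ 1-011,1001-
  m20 ⊆ 1--00 [E]
  m24 ⊆ 1--00 [E]
  m27 ⊆ 1-011,11-11
  m28 ⊆ 1--00,1110-
  m31 ⊆ 11-11,111-1
E = {01-01, 1--00}
Petrick residual → 1001-, 11-11
Cover = a'bd'e + ad'e' + ab'c'd + abde  |cover|=4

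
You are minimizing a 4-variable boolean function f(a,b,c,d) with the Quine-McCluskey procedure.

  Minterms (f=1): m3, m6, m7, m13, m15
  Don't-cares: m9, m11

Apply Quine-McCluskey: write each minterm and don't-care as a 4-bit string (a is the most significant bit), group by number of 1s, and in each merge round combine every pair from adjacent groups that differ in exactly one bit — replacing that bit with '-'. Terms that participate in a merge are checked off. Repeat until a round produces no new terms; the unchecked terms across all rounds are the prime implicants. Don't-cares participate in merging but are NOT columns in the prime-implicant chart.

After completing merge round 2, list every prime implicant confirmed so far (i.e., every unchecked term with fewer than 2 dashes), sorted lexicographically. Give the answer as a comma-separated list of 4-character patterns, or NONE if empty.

011-

size-2^0 implicants → 0011(✓)  0110(✓)  0111(✓)  1001(✓)  1011(✓)  1101(✓)  1111(✓)
size-2^1 implicants → -011(✓)  -111(✓)  0-11(✓)  011-  1-01(✓)  1-11(✓)  10-1(✓)  11-1(✓)
size-2^2 implicants → --11  1--1
Unchecked terms (primes): --11, 011-, 1--1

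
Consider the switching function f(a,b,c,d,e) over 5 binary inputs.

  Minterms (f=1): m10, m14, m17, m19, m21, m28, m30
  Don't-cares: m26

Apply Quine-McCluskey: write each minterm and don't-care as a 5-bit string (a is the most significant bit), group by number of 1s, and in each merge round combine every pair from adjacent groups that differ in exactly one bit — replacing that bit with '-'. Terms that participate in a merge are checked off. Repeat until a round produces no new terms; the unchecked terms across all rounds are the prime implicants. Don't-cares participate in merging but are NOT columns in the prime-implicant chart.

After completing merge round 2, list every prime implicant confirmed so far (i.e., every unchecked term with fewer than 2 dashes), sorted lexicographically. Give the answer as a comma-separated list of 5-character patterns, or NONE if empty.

size-2^0 implicants → 01010(✓)  01110(✓)  10001(✓)  10011(✓)  10101(✓)  11010(✓)  11100(✓)  11110(✓)
size-2^1 implicants → -1010(✓)  -1110(✓)  01-10(✓)  10-01  100-1  11-10(✓)  111-0
size-2^2 implicants → -1-10
Unchecked terms (primes): -1-10, 10-01, 100-1, 111-0

10-01, 100-1, 111-0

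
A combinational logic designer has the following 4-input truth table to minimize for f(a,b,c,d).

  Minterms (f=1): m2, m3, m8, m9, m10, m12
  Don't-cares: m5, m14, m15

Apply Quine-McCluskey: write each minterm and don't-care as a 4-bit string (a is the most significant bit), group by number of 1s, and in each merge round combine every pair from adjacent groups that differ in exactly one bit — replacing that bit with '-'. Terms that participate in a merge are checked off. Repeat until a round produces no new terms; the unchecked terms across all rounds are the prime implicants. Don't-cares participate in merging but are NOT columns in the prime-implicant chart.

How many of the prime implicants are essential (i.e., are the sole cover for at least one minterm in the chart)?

[col 0] 0010*, 0011*, 0101, 1000*, 1001*, 1010*, 1100*, 1110*, 1111*
[col 1] -010, 001-, 1-00*, 1-10*, 10-0*, 100-, 11-0*, 111-
[col 2] 1--0
Prime implicants: -010, 001-, 0101, 1--0, 100-, 111-
PI chart (minterm → PIs covering it):
  2 | -010,001-
  3 | 001-  (sole → essential)
  8 | 1--0,100-
  9 | 100-  (sole → essential)
  10 | -010,1--0
  12 | 1--0  (sole → essential)
Essential prime implicants: 001-, 1--0, 100-

3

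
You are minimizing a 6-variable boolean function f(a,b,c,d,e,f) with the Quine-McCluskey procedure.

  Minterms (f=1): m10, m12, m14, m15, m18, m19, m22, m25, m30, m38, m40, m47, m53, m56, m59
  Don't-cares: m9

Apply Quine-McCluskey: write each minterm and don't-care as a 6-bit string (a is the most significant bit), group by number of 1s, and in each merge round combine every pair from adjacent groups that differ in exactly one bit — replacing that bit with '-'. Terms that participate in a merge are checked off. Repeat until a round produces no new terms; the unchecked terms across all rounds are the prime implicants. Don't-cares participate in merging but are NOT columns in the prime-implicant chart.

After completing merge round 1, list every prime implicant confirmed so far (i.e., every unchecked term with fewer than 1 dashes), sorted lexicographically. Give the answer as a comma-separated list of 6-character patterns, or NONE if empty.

size-2^0 implicants → 001001(✓)  001010(✓)  001100(✓)  001110(✓)  001111(✓)  010010(✓)  010011(✓)  010110(✓)  011001(✓)  011110(✓)  100110  101000(✓)  101111(✓)  110101  111000(✓)  111011
size-2^1 implicants → -01111  0-1001  0-1110  001-10  0011-0  00111-  01-110  010-10  01001-  1-1000
Unchecked terms (primes): -01111, 0-1001, 0-1110, 001-10, 0011-0, 00111-, 01-110, 010-10, 01001-, 1-1000, 100110, 110101, 111011

100110, 110101, 111011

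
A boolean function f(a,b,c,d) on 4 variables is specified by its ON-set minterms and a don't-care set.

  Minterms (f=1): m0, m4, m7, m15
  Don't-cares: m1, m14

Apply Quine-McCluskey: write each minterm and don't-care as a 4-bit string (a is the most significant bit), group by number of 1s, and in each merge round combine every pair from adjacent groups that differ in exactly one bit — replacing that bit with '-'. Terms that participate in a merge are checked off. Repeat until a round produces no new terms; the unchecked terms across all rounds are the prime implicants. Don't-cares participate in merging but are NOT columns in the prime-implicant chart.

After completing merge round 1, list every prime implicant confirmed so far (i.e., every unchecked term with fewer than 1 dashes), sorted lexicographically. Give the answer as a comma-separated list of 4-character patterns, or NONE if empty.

NONE

size-2^0 implicants → 0000(✓)  0001(✓)  0100(✓)  0111(✓)  1110(✓)  1111(✓)
size-2^1 implicants → -111  0-00  000-  111-
Unchecked terms (primes): -111, 0-00, 000-, 111-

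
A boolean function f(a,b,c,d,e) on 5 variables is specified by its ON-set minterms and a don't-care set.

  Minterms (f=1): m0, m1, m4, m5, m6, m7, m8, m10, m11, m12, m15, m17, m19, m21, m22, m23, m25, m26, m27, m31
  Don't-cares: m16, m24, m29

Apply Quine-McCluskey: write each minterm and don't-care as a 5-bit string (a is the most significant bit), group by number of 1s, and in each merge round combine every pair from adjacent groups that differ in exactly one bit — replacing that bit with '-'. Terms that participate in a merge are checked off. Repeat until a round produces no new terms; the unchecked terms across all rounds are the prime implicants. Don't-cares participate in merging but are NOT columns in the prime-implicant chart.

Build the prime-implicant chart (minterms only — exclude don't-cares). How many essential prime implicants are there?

3

[col 0] 00000*, 00001*, 00100*, 00101*, 00110*, 00111*, 01000*, 01010*, 01011*, 01100*, 01111*, 10000*, 10001*, 10011*, 10101*, 10110*, 10111*, 11000*, 11001*, 11010*, 11011*, 11101*, 11111*
[col 1] -0000*, -0001*, -0101*, -0110*, -0111*, -1000*, -1010*, -1011*, -1111*, 0-000*, 0-100*, 0-111*, 00-00*, 00-01*, 0000-*, 001-0*, 001-1*, 0010-*, 0011-*, 01-00*, 01-11*, 010-0*, 0101-*, 1-000*, 1-001*, 1-011*, 1-101*, 1-111*, 10-01*, 10-11*, 100-1*, 1000-*, 101-1*, 1011-*, 11-01*, 11-11*, 110-0*, 110-1*, 1100-*, 1101-*, 111-1*
[col 2] --000, --111, -0-01, -000-, -01-1, -011-, -1-11, -10-0, -101-, 0--00, 00-0-, 001--, 1--01*, 1--11*, 1-0-1*, 1-00-, 1-1-1*, 10--1*, 11--1*, 110--
[col 3] 1---1
Prime implicants: --000, --111, -0-01, -000-, -01-1, -011-, -1-11, -10-0, -101-, 0--00, 00-0-, 001--, 1---1, 1-00-, 110--
PI chart (minterm → PIs covering it):
  0 | --000,-000-,0--00,00-0-
  1 | -0-01,-000-,00-0-
  4 | 0--00,00-0-,001--
  5 | -0-01,-01-1,00-0-,001--
  6 | -011-,001--
  7 | --111,-01-1,-011-,001--
  8 | --000,-10-0,0--00
  10 | -10-0,-101-
  11 | -1-11,-101-
  12 | 0--00  (sole → essential)
  15 | --111,-1-11
  17 | -0-01,-000-,1---1,1-00-
  19 | 1---1  (sole → essential)
  21 | -0-01,-01-1,1---1
  22 | -011-  (sole → essential)
  23 | --111,-01-1,-011-,1---1
  25 | 1---1,1-00-,110--
  26 | -10-0,-101-,110--
  27 | -1-11,-101-,1---1,110--
  31 | --111,-1-11,1---1
Essential prime implicants: -011-, 0--00, 1---1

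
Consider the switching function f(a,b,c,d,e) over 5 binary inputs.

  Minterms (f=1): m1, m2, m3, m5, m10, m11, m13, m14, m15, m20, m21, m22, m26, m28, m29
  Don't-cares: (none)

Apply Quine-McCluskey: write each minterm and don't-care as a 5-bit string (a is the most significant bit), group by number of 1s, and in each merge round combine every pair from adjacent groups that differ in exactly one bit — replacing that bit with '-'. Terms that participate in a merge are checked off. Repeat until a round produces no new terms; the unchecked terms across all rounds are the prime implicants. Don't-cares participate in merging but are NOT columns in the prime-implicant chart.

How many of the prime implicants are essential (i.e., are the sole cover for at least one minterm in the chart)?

Round 0: 00001✓ 00010✓ 00011✓ 00101✓ 01010✓ 01011✓ 01101✓ 01110✓ 01111✓ 10100✓ 10101✓ 10110✓ 11010✓ 11100✓ 11101✓
Round 1: -0101✓ -1010 -1101✓ 0-010✓ 0-011✓ 0-101✓ 00-01 000-1 0001-✓ 01-10✓ 01-11✓ 0101-✓ 011-1 0111-✓ 1-100✓ 1-101✓ 101-0 1010-✓ 1110-✓
Round 2: --101 0-01- 01-1- 1-10-
PIs = {--101, -1010, 0-01-, 00-01, 000-1, 01-1-, 011-1, 1-10-, 101-0}
Coverage chart:
  m1: 00-01,000-1
  m2: 0-01- ←essential
  m3: 0-01-,000-1
  m5: --101,00-01
  m10: -1010,0-01-,01-1-
  m11: 0-01-,01-1-
  m13: --101,011-1
  m14: 01-1- ←essential
  m15: 01-1-,011-1
  m20: 1-10-,101-0
  m21: --101,1-10-
  m22: 101-0 ←essential
  m26: -1010 ←essential
  m28: 1-10- ←essential
  m29: --101,1-10-
Essential: -1010, 0-01-, 01-1-, 1-10-, 101-0

5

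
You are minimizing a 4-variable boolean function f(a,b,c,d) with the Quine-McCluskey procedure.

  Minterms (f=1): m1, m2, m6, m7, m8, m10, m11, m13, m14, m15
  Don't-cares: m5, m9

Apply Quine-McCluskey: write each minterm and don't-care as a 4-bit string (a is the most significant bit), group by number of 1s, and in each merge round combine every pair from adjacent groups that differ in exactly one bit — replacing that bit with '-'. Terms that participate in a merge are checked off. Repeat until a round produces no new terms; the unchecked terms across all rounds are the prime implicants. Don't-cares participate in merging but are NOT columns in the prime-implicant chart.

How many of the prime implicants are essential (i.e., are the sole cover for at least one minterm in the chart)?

3

[col 0] 0001*, 0010*, 0101*, 0110*, 0111*, 1000*, 1001*, 1010*, 1011*, 1101*, 1110*, 1111*
[col 1] -001*, -010*, -101*, -110*, -111*, 0-01*, 0-10*, 01-1*, 011-*, 1-01*, 1-10*, 1-11*, 10-0*, 10-1*, 100-*, 101-*, 11-1*, 111-*
[col 2] --01, --10, -1-1, -11-, 1--1, 1-1-, 10--
Prime implicants: --01, --10, -1-1, -11-, 1--1, 1-1-, 10--
PI chart (minterm → PIs covering it):
  1 | --01  (sole → essential)
  2 | --10  (sole → essential)
  6 | --10,-11-
  7 | -1-1,-11-
  8 | 10--  (sole → essential)
  10 | --10,1-1-,10--
  11 | 1--1,1-1-,10--
  13 | --01,-1-1,1--1
  14 | --10,-11-,1-1-
  15 | -1-1,-11-,1--1,1-1-
Essential prime implicants: --01, --10, 10--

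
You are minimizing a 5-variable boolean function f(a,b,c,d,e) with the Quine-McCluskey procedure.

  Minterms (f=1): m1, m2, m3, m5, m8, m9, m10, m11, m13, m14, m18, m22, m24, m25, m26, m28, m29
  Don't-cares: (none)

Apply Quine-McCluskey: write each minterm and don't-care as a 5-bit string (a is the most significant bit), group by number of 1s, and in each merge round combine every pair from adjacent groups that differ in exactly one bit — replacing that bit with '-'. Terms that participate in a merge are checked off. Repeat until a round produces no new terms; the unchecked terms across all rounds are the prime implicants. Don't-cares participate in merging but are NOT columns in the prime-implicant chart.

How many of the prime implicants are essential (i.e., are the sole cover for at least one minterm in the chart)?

4

Round 0: 00001✓ 00010✓ 00011✓ 00101✓ 01000✓ 01001✓ 01010✓ 01011✓ 01101✓ 01110✓ 10010✓ 10110✓ 11000✓ 11001✓ 11010✓ 11100✓ 11101✓
Round 1: -0010✓ -1000✓ -1001✓ -1010✓ -1101✓ 0-001✓ 0-010✓ 0-011✓ 0-101✓ 00-01✓ 000-1✓ 0001-✓ 01-01✓ 01-10 010-0✓ 010-1✓ 0100-✓ 0101-✓ 1-010✓ 10-10 11-00✓ 11-01✓ 110-0✓ 1100-✓ 1110-✓
Round 2: --010 -1-01 -10-0 -100- 0--01 0-0-1 0-01- 010-- 11-0-
PIs = {--010, -1-01, -10-0, -100-, 0--01, 0-0-1, 0-01-, 01-10, 010--, 10-10, 11-0-}
Coverage chart:
  m1: 0--01,0-0-1
  m2: --010,0-01-
  m3: 0-0-1,0-01-
  m5: 0--01 ←essential
  m8: -10-0,-100-,010--
  m9: -1-01,-100-,0--01,0-0-1,010--
  m10: --010,-10-0,0-01-,01-10,010--
  m11: 0-0-1,0-01-,010--
  m13: -1-01,0--01
  m14: 01-10 ←essential
  m18: --010,10-10
  m22: 10-10 ←essential
  m24: -10-0,-100-,11-0-
  m25: -1-01,-100-,11-0-
  m26: --010,-10-0
  m28: 11-0- ←essential
  m29: -1-01,11-0-
Essential: 0--01, 01-10, 10-10, 11-0-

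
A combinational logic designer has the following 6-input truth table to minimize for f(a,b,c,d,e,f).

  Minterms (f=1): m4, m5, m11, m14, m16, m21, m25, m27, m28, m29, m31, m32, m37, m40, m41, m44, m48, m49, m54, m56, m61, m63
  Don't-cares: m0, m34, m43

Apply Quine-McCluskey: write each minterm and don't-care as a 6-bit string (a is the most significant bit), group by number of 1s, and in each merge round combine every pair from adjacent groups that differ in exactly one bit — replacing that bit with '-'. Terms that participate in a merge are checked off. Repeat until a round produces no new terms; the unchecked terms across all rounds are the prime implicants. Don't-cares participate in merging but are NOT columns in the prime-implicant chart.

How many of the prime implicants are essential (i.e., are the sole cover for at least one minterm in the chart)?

Round 0: 000000✓ 000100✓ 000101✓ 001011✓ 001110 010000✓ 010101✓ 011001✓ 011011✓ 011100✓ 011101✓ 011111✓ 100000✓ 100010✓ 100101✓ 101000✓ 101001✓ 101011✓ 101100✓ 110000✓ 110001✓ 110110 111000✓ 111101✓ 111111✓
Round 1: -00000✓ -00101 -01011 -10000✓ -11101✓ -11111✓ 0-0000✓ 0-0101 0-1011 000-00 00010- 01-101 011-01✓ 011-11✓ 0110-1✓ 0111-1✓ 01110- 1-0000✓ 1-1000✓ 10-000✓ 1000-0 101-00 1010-1 10100- 11-000✓ 11000- 1111-1✓
Round 2: --0000 -111-1 011--1 1--000
PIs = {--0000, -00101, -01011, -111-1, 0-0101, 0-1011, 000-00, 00010-, 001110, 01-101, 011--1, 01110-, 1--000, 1000-0, 101-00, 1010-1, 10100-, 11000-, 110110}
Coverage chart:
  m4: 000-00,00010-
  m5: -00101,0-0101,00010-
  m11: -01011,0-1011
  m14: 001110 ←essential
  m16: --0000 ←essential
  m21: 0-0101,01-101
  m25: 011--1 ←essential
  m27: 0-1011,011--1
  m28: 01110- ←essential
  m29: -111-1,01-101,011--1,01110-
  m31: -111-1,011--1
  m32: --0000,1--000,1000-0
  m37: -00101 ←essential
  m40: 1--000,101-00,10100-
  m41: 1010-1,10100-
  m44: 101-00 ←essential
  m48: --0000,1--000,11000-
  m49: 11000- ←essential
  m54: 110110 ←essential
  m56: 1--000 ←essential
  m61: -111-1 ←essential
  m63: -111-1 ←essential
Essential: --0000, -00101, -111-1, 001110, 011--1, 01110-, 1--000, 101-00, 11000-, 110110

10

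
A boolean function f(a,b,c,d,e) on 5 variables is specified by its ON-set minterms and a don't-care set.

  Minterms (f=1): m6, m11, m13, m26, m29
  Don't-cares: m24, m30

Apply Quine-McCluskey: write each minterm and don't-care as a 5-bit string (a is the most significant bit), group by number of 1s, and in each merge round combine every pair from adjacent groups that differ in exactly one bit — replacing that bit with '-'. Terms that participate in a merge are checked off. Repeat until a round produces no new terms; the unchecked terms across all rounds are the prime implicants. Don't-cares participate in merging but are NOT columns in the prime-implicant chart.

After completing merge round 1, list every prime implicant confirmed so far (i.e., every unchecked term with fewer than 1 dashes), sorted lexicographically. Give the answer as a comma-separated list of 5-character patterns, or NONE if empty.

00110, 01011

[col 0] 00110, 01011, 01101*, 11000*, 11010*, 11101*, 11110*
[col 1] -1101, 11-10, 110-0
Prime implicants: -1101, 00110, 01011, 11-10, 110-0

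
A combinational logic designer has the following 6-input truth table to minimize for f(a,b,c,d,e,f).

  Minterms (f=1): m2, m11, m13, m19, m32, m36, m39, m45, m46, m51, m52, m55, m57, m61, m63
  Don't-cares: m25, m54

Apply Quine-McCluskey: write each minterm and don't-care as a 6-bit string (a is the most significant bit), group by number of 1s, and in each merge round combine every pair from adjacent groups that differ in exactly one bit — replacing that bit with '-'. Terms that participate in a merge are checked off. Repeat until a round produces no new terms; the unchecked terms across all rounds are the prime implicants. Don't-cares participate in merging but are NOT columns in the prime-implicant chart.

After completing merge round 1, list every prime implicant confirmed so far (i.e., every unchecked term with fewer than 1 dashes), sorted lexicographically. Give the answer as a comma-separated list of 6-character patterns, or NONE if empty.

000010, 001011, 101110

[col 0] 000010, 001011, 001101*, 010011*, 011001*, 100000*, 100100*, 100111*, 101101*, 101110, 110011*, 110100*, 110110*, 110111*, 111001*, 111101*, 111111*
[col 1] -01101, -10011, -11001, 1-0100, 1-0111, 1-1101, 100-00, 11-111, 110-11, 1101-0, 11011-, 111-01, 1111-1
Prime implicants: -01101, -10011, -11001, 000010, 001011, 1-0100, 1-0111, 1-1101, 100-00, 101110, 11-111, 110-11, 1101-0, 11011-, 111-01, 1111-1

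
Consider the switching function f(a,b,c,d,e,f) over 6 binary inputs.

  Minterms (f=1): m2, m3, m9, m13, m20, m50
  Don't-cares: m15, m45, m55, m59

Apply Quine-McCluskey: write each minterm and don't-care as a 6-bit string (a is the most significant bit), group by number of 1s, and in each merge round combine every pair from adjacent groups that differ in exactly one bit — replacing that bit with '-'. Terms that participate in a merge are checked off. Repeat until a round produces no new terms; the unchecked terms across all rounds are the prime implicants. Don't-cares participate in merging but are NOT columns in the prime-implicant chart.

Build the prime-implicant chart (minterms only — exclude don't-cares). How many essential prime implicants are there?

4

[col 0] 000010*, 000011*, 001001*, 001101*, 001111*, 010100, 101101*, 110010, 110111, 111011
[col 1] -01101, 00001-, 001-01, 0011-1
Prime implicants: -01101, 00001-, 001-01, 0011-1, 010100, 110010, 110111, 111011
PI chart (minterm → PIs covering it):
  2 | 00001-  (sole → essential)
  3 | 00001-  (sole → essential)
  9 | 001-01  (sole → essential)
  13 | -01101,001-01,0011-1
  20 | 010100  (sole → essential)
  50 | 110010  (sole → essential)
Essential prime implicants: 00001-, 001-01, 010100, 110010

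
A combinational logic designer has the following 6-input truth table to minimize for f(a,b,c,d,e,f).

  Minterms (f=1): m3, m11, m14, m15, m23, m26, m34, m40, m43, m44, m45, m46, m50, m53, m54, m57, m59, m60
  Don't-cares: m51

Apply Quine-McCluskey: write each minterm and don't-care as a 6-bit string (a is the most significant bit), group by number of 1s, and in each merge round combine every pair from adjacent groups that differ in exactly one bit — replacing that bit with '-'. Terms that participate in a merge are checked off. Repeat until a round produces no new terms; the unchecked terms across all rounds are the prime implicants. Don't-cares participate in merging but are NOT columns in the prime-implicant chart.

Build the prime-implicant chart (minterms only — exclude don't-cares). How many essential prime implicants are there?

10

size-2^0 implicants → 000011(✓)  001011(✓)  001110(✓)  001111(✓)  010111  011010  100010(✓)  101000(✓)  101011(✓)  101100(✓)  101101(✓)  101110(✓)  110010(✓)  110011(✓)  110101  110110(✓)  111001(✓)  111011(✓)  111100(✓)
size-2^1 implicants → -01011  -01110  00-011  001-11  00111-  1-0010  1-1011  1-1100  101-00  1011-0  10110-  11-011  110-10  11001-  1110-1
Unchecked terms (primes): -01011, -01110, 00-011, 001-11, 00111-, 010111, 011010, 1-0010, 1-1011, 1-1100, 101-00, 1011-0, 10110-, 11-011, 110-10, 11001-, 110101, 1110-1
Minterm coverage:
  m3 ⊆ 00-011 [E]
  m11 ⊆ -01011,00-011,001-11
  m14 ⊆ -01110,00111-
  m15 ⊆ 001-11,00111-
  m23 ⊆ 010111 [E]
  m26 ⊆ 011010 [E]
  m34 ⊆ 1-0010 [E]
  m40 ⊆ 101-00 [E]
  m43 ⊆ -01011,1-1011
  m44 ⊆ 1-1100,101-00,1011-0,10110-
  m45 ⊆ 10110- [E]
  m46 ⊆ -01110,1011-0
  m50 ⊆ 1-0010,110-10,11001-
  m53 ⊆ 110101 [E]
  m54 ⊆ 110-10 [E]
  m57 ⊆ 1110-1 [E]
  m59 ⊆ 1-1011,11-011,1110-1
  m60 ⊆ 1-1100 [E]
E = {00-011, 010111, 011010, 1-0010, 1-1100, 101-00, 10110-, 110-10, 110101, 1110-1}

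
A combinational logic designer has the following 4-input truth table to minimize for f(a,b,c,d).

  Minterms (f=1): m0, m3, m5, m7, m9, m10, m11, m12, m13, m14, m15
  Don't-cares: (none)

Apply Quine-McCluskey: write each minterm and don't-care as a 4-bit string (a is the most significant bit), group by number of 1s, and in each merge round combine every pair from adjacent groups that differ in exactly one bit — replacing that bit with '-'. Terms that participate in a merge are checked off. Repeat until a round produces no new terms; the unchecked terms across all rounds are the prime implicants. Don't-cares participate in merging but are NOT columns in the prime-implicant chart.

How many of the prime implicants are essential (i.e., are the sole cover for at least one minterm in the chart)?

Round 0: 0000 0011✓ 0101✓ 0111✓ 1001✓ 1010✓ 1011✓ 1100✓ 1101✓ 1110✓ 1111✓
Round 1: -011✓ -101✓ -111✓ 0-11✓ 01-1✓ 1-01✓ 1-10✓ 1-11✓ 10-1✓ 101-✓ 11-0✓ 11-1✓ 110-✓ 111-✓
Round 2: --11 -1-1 1--1 1-1- 11--
PIs = {--11, -1-1, 0000, 1--1, 1-1-, 11--}
Coverage chart:
  m0: 0000 ←essential
  m3: --11 ←essential
  m5: -1-1 ←essential
  m7: --11,-1-1
  m9: 1--1 ←essential
  m10: 1-1- ←essential
  m11: --11,1--1,1-1-
  m12: 11-- ←essential
  m13: -1-1,1--1,11--
  m14: 1-1-,11--
  m15: --11,-1-1,1--1,1-1-,11--
Essential: --11, -1-1, 0000, 1--1, 1-1-, 11--

6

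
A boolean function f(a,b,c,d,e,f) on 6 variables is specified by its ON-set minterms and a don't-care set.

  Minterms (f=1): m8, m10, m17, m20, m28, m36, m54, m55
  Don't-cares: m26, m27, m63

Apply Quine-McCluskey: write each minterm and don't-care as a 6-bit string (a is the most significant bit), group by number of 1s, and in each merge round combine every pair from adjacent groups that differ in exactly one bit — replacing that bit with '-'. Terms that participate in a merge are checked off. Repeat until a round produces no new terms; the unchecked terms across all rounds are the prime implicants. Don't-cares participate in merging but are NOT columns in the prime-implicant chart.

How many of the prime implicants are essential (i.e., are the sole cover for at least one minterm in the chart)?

5

Round 0: 001000✓ 001010✓ 010001 010100✓ 011010✓ 011011✓ 011100✓ 100100 110110✓ 110111✓ 111111✓
Round 1: 0-1010 0010-0 01-100 01101- 11-111 11011-
PIs = {0-1010, 0010-0, 01-100, 010001, 01101-, 100100, 11-111, 11011-}
Coverage chart:
  m8: 0010-0 ←essential
  m10: 0-1010,0010-0
  m17: 010001 ←essential
  m20: 01-100 ←essential
  m28: 01-100 ←essential
  m36: 100100 ←essential
  m54: 11011- ←essential
  m55: 11-111,11011-
Essential: 0010-0, 01-100, 010001, 100100, 11011-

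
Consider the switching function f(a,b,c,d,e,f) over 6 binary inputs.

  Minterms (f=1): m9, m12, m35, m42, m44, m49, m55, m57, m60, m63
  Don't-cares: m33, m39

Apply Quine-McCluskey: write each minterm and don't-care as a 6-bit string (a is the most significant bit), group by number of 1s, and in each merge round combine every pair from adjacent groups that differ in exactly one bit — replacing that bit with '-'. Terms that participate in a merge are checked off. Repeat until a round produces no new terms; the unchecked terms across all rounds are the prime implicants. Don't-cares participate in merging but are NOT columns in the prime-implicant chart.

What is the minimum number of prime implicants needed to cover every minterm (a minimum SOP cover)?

7

Round 0: 001001 001100✓ 100001✓ 100011✓ 100111✓ 101010 101100✓ 110001✓ 110111✓ 111001✓ 111100✓ 111111✓
Round 1: -01100 1-0001 1-0111 1-1100 100-11 1000-1 11-001 11-111
PIs = {-01100, 001001, 1-0001, 1-0111, 1-1100, 100-11, 1000-1, 101010, 11-001, 11-111}
Coverage chart:
  m9: 001001 ←essential
  m12: -01100 ←essential
  m35: 100-11,1000-1
  m42: 101010 ←essential
  m44: -01100,1-1100
  m49: 1-0001,11-001
  m55: 1-0111,11-111
  m57: 11-001 ←essential
  m60: 1-1100 ←essential
  m63: 11-111 ←essential
Essential: -01100, 001001, 1-1100, 101010, 11-001, 11-111
Petrick residual → 100-11
Min cover (7 terms): b'cde'f' + a'b'cd'e'f + acde'f' + ab'c'ef + ab'cd'ef' + abd'e'f + abdef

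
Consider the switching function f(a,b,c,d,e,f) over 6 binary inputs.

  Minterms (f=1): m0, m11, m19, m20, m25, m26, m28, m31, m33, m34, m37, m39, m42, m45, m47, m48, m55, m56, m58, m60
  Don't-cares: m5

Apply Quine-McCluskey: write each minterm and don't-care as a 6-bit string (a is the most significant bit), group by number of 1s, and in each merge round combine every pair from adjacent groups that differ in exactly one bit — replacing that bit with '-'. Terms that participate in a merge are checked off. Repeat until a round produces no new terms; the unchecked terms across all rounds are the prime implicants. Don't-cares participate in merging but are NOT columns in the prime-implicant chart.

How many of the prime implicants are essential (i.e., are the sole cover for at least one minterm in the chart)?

12

[col 0] 000000, 000101*, 001011, 010011, 010100*, 011001, 011010*, 011100*, 011111, 100001*, 100010*, 100101*, 100111*, 101010*, 101101*, 101111*, 110000*, 110111*, 111000*, 111010*, 111100*
[col 1] -00101, -11010, -11100, 01-100, 1-0111, 1-1010, 10-010, 10-101*, 10-111*, 100-01, 1001-1*, 1011-1*, 11-000, 111-00, 1110-0
[col 2] 10-1-1
Prime implicants: -00101, -11010, -11100, 000000, 001011, 01-100, 010011, 011001, 011111, 1-0111, 1-1010, 10-010, 10-1-1, 100-01, 11-000, 111-00, 1110-0
PI chart (minterm → PIs covering it):
  0 | 000000  (sole → essential)
  11 | 001011  (sole → essential)
  19 | 010011  (sole → essential)
  20 | 01-100  (sole → essential)
  25 | 011001  (sole → essential)
  26 | -11010  (sole → essential)
  28 | -11100,01-100
  31 | 011111  (sole → essential)
  33 | 100-01  (sole → essential)
  34 | 10-010  (sole → essential)
  37 | -00101,10-1-1,100-01
  39 | 1-0111,10-1-1
  42 | 1-1010,10-010
  45 | 10-1-1  (sole → essential)
  47 | 10-1-1  (sole → essential)
  48 | 11-000  (sole → essential)
  55 | 1-0111  (sole → essential)
  56 | 11-000,111-00,1110-0
  58 | -11010,1-1010,1110-0
  60 | -11100,111-00
Essential prime implicants: -11010, 000000, 001011, 01-100, 010011, 011001, 011111, 1-0111, 10-010, 10-1-1, 100-01, 11-000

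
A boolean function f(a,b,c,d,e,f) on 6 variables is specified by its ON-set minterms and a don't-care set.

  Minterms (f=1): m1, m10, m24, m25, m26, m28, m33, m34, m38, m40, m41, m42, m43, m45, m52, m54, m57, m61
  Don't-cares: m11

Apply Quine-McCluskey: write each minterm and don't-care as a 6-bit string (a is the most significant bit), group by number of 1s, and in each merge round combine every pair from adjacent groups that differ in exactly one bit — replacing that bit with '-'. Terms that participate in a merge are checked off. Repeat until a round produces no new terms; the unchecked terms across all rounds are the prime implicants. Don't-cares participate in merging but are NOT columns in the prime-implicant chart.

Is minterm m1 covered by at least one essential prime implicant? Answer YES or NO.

YES

[col 0] 000001*, 001010*, 001011*, 011000*, 011001*, 011010*, 011100*, 100001*, 100010*, 100110*, 101000*, 101001*, 101010*, 101011*, 101101*, 110100*, 110110*, 111001*, 111101*
[col 1] -00001, -01010*, -01011*, -11001, 0-1010, 00101-*, 011-00, 0110-0, 01100-, 1-0110, 1-1001*, 1-1101*, 10-001, 10-010, 100-10, 101-01*, 1010-0*, 1010-1*, 10100-*, 10101-*, 1101-0, 111-01*
[col 2] -0101-, 1-1-01, 1010--
Prime implicants: -00001, -0101-, -11001, 0-1010, 011-00, 0110-0, 01100-, 1-0110, 1-1-01, 10-001, 10-010, 100-10, 1010--, 1101-0
PI chart (minterm → PIs covering it):
  1 | -00001  (sole → essential)
  10 | -0101-,0-1010
  24 | 011-00,0110-0,01100-
  25 | -11001,01100-
  26 | 0-1010,0110-0
  28 | 011-00  (sole → essential)
  33 | -00001,10-001
  34 | 10-010,100-10
  38 | 1-0110,100-10
  40 | 1010--  (sole → essential)
  41 | 1-1-01,10-001,1010--
  42 | -0101-,10-010,1010--
  43 | -0101-,1010--
  45 | 1-1-01  (sole → essential)
  52 | 1101-0  (sole → essential)
  54 | 1-0110,1101-0
  57 | -11001,1-1-01
  61 | 1-1-01  (sole → essential)
Essential prime implicants: -00001, 011-00, 1-1-01, 1010--, 1101-0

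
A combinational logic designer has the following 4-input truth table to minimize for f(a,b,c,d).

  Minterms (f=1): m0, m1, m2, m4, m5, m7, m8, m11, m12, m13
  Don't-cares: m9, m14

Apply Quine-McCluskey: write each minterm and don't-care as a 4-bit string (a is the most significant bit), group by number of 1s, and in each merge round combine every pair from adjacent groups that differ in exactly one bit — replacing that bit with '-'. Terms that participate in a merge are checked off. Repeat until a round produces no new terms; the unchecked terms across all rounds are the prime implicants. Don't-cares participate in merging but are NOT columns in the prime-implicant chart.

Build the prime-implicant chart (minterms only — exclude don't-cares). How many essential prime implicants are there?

4

size-2^0 implicants → 0000(✓)  0001(✓)  0010(✓)  0100(✓)  0101(✓)  0111(✓)  1000(✓)  1001(✓)  1011(✓)  1100(✓)  1101(✓)  1110(✓)
size-2^1 implicants → -000(✓)  -001(✓)  -100(✓)  -101(✓)  0-00(✓)  0-01(✓)  00-0  000-(✓)  01-1  010-(✓)  1-00(✓)  1-01(✓)  10-1  100-(✓)  11-0  110-(✓)
size-2^2 implicants → --00(✓)  --01(✓)  -00-(✓)  -10-(✓)  0-0-(✓)  1-0-(✓)
size-2^3 implicants → --0-
Unchecked terms (primes): --0-, 00-0, 01-1, 10-1, 11-0
Minterm coverage:
  m0 ⊆ --0-,00-0
  m1 ⊆ --0- [E]
  m2 ⊆ 00-0 [E]
  m4 ⊆ --0- [E]
  m5 ⊆ --0-,01-1
  m7 ⊆ 01-1 [E]
  m8 ⊆ --0- [E]
  m11 ⊆ 10-1 [E]
  m12 ⊆ --0-,11-0
  m13 ⊆ --0- [E]
E = {--0-, 00-0, 01-1, 10-1}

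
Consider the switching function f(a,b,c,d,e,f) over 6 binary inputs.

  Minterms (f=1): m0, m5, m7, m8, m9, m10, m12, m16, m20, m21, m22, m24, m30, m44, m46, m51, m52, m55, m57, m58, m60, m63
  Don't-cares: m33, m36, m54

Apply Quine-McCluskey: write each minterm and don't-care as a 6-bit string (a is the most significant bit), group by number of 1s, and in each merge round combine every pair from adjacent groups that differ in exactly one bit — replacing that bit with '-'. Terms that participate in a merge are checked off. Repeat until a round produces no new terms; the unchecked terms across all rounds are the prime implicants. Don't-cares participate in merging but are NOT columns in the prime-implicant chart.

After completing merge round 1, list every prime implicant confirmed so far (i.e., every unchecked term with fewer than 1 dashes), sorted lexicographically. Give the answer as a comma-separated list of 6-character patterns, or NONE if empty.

[col 0] 000000*, 000101*, 000111*, 001000*, 001001*, 001010*, 001100*, 010000*, 010100*, 010101*, 010110*, 011000*, 011110*, 100001, 100100*, 101100*, 101110*, 110011*, 110100*, 110110*, 110111*, 111001, 111010, 111100*, 111111*
[col 1] -01100, -10100*, -10110*, 0-0000*, 0-0101, 0-1000*, 00-000*, 0001-1, 001-00, 0010-0, 00100-, 01-000*, 01-110, 010-00, 0101-0*, 01010-, 1-0100*, 1-1100*, 10-100*, 1011-0, 11-100*, 11-111, 110-11, 1101-0*, 11011-
[col 2] -101-0, 0--000, 1--100
Prime implicants: -01100, -101-0, 0--000, 0-0101, 0001-1, 001-00, 0010-0, 00100-, 01-110, 010-00, 01010-, 1--100, 100001, 1011-0, 11-111, 110-11, 11011-, 111001, 111010

100001, 111001, 111010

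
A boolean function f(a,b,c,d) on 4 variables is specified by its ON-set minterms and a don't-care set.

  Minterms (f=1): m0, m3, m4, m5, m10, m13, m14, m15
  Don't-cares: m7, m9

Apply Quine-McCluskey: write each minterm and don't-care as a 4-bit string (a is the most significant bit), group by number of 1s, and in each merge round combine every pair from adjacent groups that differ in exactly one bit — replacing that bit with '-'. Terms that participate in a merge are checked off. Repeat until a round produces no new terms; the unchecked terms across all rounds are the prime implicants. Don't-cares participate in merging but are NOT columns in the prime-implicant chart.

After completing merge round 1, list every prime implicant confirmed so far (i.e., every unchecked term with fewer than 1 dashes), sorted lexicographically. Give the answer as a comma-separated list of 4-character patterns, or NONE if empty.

NONE

[col 0] 0000*, 0011*, 0100*, 0101*, 0111*, 1001*, 1010*, 1101*, 1110*, 1111*
[col 1] -101*, -111*, 0-00, 0-11, 01-1*, 010-, 1-01, 1-10, 11-1*, 111-
[col 2] -1-1
Prime implicants: -1-1, 0-00, 0-11, 010-, 1-01, 1-10, 111-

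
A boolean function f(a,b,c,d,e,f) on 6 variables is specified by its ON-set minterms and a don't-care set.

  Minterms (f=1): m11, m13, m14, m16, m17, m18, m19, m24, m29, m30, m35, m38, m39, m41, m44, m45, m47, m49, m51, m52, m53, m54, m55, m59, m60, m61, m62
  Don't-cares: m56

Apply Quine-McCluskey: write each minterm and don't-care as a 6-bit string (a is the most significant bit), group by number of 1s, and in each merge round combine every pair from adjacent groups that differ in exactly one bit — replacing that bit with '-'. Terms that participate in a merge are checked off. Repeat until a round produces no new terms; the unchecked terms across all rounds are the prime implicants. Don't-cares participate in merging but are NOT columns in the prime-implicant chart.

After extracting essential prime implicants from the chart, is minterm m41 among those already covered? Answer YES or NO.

size-2^0 implicants → 001011  001101(✓)  001110(✓)  010000(✓)  010001(✓)  010010(✓)  010011(✓)  011000(✓)  011101(✓)  011110(✓)  100011(✓)  100110(✓)  100111(✓)  101001(✓)  101100(✓)  101101(✓)  101111(✓)  110001(✓)  110011(✓)  110100(✓)  110101(✓)  110110(✓)  110111(✓)  111000(✓)  111011(✓)  111100(✓)  111101(✓)  111110(✓)
size-2^1 implicants → -01101(✓)  -10001(✓)  -10011(✓)  -11000  -11101(✓)  -11110  0-1101(✓)  0-1110  01-000  0100-0(✓)  0100-1(✓)  01000-(✓)  01001-(✓)  1-0011(✓)  1-0110(✓)  1-0111(✓)  1-1100(✓)  1-1101(✓)  10-111  100-11(✓)  10011-(✓)  101-01  1011-1  10110-(✓)  11-011  11-100(✓)  11-101(✓)  11-110(✓)  110-01(✓)  110-11(✓)  1100-1(✓)  1101-0(✓)  1101-1(✓)  11010-(✓)  11011-(✓)  111-00  1111-0(✓)  11110-(✓)
size-2^2 implicants → --1101  -100-1  0100--  1-0-11  1-011-  1-110-  11-1-0  11-10-  110--1  1101--
Unchecked terms (primes): --1101, -100-1, -11000, -11110, 0-1110, 001011, 01-000, 0100--, 1-0-11, 1-011-, 1-110-, 10-111, 101-01, 1011-1, 11-011, 11-1-0, 11-10-, 110--1, 1101--, 111-00
Minterm coverage:
  m11 ⊆ 001011 [E]
  m13 ⊆ --1101 [E]
  m14 ⊆ 0-1110 [E]
  m16 ⊆ 01-000,0100--
  m17 ⊆ -100-1,0100--
  m18 ⊆ 0100-- [E]
  m19 ⊆ -100-1,0100--
  m24 ⊆ -11000,01-000
  m29 ⊆ --1101 [E]
  m30 ⊆ -11110,0-1110
  m35 ⊆ 1-0-11 [E]
  m38 ⊆ 1-011- [E]
  m39 ⊆ 1-0-11,1-011-,10-111
  m41 ⊆ 101-01 [E]
  m44 ⊆ 1-110- [E]
  m45 ⊆ --1101,1-110-,101-01,1011-1
  m47 ⊆ 10-111,1011-1
  m49 ⊆ -100-1,110--1
  m51 ⊆ -100-1,1-0-11,11-011,110--1
  m52 ⊆ 11-1-0,11-10-,1101--
  m53 ⊆ 11-10-,110--1,1101--
  m54 ⊆ 1-011-,11-1-0,1101--
  m55 ⊆ 1-0-11,1-011-,110--1,1101--
  m59 ⊆ 11-011 [E]
  m60 ⊆ 1-110-,11-1-0,11-10-,111-00
  m61 ⊆ --1101,1-110-,11-10-
  m62 ⊆ -11110,11-1-0
E = {--1101, 0-1110, 001011, 0100--, 1-0-11, 1-011-, 1-110-, 101-01, 11-011}

YES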